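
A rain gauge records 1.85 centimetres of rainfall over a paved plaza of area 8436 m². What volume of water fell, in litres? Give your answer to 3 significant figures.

Depth: 1.85 cm × 10 = 18.5 mm.
1 mm over 1 m² is 1 L, so volume = 18.5 × 8436 = 156066 L ≈ 156000 L.

156000 litres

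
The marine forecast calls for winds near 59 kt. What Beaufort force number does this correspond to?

Beaufort force 11

59 kt lies in the Beaufort 11 band (violent storm, 56–63 kt).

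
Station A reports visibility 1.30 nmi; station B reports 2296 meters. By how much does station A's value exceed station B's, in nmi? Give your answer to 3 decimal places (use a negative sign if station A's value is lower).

0.060 nmi

station B: 2296 m = 1.23974 nmi.
Difference: 1.30000 − 1.23974 = 0.060 nmi.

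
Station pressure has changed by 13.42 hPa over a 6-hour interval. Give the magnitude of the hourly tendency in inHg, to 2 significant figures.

13.42 hPa / 6 h × 0.02953 inHg/hPa = 0.066 inHg/h.

0.066 inHg per hour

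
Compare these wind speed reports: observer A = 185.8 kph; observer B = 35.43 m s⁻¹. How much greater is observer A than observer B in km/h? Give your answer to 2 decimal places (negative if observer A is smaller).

58.25 km/h

observer B: 35.43 m/s = 127.5480 km/h.
Difference: 185.8000 − 127.5480 = 58.25 km/h.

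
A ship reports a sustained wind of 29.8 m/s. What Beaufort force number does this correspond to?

29.8 m/s lies in the Beaufort 11 band (violent storm, 28.5–32.6 m/s).

Beaufort force 11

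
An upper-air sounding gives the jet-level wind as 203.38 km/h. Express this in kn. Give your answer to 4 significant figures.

1 km/h = 0.539957 kt, so 203.38 × 0.539957 = 109.8 kt.

109.8 kt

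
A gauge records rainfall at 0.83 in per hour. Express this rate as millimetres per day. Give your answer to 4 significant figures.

0.83 in/hour × 25.4 mm/in × 24 hour/day = 506.0 mm/day.

506.0 mm/day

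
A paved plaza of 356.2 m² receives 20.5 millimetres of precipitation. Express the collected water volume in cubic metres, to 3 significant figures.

1 mm over 1 m² is 1 L, so volume = 20.5 × 356.2 = 7302.1 L = 7.30 m³.

7.30 cubic metres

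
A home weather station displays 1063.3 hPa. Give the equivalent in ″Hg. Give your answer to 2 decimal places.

31.40 inHg

1 hPa = 0.02953 inHg, so 1063.3 × 0.02953 = 31.40 inHg.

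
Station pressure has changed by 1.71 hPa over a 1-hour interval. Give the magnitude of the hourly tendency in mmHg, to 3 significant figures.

1.28 mmHg per hour

1.71 hPa / 1 h × 0.750062 mmHg/hPa = 1.28 mmHg/h.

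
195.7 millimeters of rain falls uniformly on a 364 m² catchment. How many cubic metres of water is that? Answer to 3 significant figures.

71.2 cubic metres

1 mm over 1 m² is 1 L, so volume = 195.7 × 364 = 71234.8 L = 71.2 m³.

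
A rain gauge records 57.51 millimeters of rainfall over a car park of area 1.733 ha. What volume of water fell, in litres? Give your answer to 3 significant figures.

Area: 1.733 ha = 17330 m².
1 mm over 1 m² is 1 L, so volume = 57.51 × 17330 = 996648.3 L ≈ 997000 L.

997000 litres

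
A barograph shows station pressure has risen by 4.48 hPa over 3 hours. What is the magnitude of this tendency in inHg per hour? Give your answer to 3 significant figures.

4.48 hPa / 3 h × 0.02953 inHg/hPa = 0.0441 inHg/h.

0.0441 inHg per hour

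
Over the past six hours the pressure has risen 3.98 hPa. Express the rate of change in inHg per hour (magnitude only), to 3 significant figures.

0.0196 inHg per hour

3.98 hPa / 6 h × 0.02953 inHg/hPa = 0.0196 inHg/h.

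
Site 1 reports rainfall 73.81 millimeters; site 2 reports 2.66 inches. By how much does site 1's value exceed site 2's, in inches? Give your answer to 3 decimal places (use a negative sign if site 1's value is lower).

site 1: 73.81 mm = 2.90591 in.
Difference: 2.90591 − 2.66000 = 0.246 in.

0.246 in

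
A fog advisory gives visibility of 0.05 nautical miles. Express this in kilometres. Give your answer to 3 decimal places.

0.093 km

1 nmi = 1.852 km, so 0.05 × 1.852 = 0.093 km.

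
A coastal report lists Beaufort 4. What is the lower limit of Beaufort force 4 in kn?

Beaufort 4 (moderate breeze) spans 11–16 knots.

11 kt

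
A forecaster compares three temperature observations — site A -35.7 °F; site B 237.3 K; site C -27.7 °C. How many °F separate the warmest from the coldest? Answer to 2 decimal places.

17.84 °F

site A: -35.7 °F = -37.611 °C.
site B: 237.3 K = -35.850 °C.
Spread: (-27.700) − (-37.611) = 9.911 °C = 17.84 °F.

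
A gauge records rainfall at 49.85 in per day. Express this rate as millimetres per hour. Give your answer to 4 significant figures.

52.76 mm/hour

49.85 in/day × 25.4 mm/in × 0.0416667 day/hour = 52.76 mm/hour.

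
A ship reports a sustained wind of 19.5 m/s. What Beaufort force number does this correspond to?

19.5 m/s lies in the Beaufort 8 band (gale, 17.2–20.7 m/s).

Beaufort force 8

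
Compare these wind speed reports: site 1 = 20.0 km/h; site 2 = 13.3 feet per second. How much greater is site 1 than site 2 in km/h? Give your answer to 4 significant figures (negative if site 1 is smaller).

site 2: 13.3 ft/s = 14.59382 km/h.
Difference: 20.00000 − 14.59382 = 5.406 km/h.

5.406 km/h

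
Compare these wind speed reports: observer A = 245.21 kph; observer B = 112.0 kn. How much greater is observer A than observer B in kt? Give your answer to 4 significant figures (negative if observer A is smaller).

20.40 kt

observer A: 245.21 km/h = 132.4028 kt.
Difference: 132.4028 − 112.0000 = 20.40 kt.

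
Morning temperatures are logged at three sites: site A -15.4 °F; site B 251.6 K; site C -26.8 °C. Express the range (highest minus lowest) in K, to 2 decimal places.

5.25 K

site A: -15.4 °F = -26.333 °C.
site B: 251.6 K = -21.550 °C.
Spread: (-21.550) − (-26.800) = 5.250 °C.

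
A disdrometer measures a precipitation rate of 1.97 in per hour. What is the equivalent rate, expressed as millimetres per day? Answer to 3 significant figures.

1.97 in/hour × 25.4 mm/in × 24 hour/day = 1200 mm/day.

1200 mm/day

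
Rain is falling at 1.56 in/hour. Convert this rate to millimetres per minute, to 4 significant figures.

0.6604 mm/minute

1.56 in/hour × 25.4 mm/in × 0.0166667 hour/minute = 0.6604 mm/minute.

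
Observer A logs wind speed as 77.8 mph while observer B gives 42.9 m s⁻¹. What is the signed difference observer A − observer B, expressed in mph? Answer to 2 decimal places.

observer B: 42.9 m/s = 95.9646 mph.
Difference: 77.8000 − 95.9646 = -18.16 mph.

-18.16 mph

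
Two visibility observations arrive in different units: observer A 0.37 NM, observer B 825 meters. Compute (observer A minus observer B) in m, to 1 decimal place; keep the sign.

-139.8 m

observer A: 0.37 nmi = 685.240 m.
Difference: 685.240 − 825.000 = -139.8 m.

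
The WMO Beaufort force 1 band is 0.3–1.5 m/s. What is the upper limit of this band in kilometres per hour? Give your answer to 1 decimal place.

0.3–1.5 m/s × 3.6 = 1.1–5.4 km/h.

5.4 km/h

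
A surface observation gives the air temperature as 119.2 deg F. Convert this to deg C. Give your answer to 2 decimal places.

°C = (°F − 32) × 5/9 = (119.2 − 32) / 1.8 = 48.44 °C.

48.44 °C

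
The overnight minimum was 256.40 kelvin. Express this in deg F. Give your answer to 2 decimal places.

First to °C: -16.75 °C.
Then to °F: 1.85 °F.

1.85 °F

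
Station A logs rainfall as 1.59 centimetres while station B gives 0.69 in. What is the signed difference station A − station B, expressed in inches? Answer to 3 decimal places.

station A: 1.59 cm = 0.62598 in.
Difference: 0.62598 − 0.69000 = -0.064 in.

-0.064 in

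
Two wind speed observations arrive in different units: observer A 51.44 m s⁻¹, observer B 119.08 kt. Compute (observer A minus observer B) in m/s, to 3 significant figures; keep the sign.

observer B: 119.08 kt = 61.2600 m/s.
Difference: 51.4400 − 61.2600 = -9.82 m/s.

-9.82 m/s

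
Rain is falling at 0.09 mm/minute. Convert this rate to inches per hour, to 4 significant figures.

0.2126 in/hour

0.09 mm/minute × 0.0393701 in/mm × 60 minute/hour = 0.2126 in/hour.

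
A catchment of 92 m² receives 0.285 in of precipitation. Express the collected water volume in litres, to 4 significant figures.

666.0 litres

Depth: 0.285 in × 25.4 = 7.239 mm.
1 mm over 1 m² is 1 L, so volume = 7.239 × 92 = 665.988 L ≈ 666.0 L.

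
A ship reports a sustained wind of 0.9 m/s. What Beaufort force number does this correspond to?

0.9 m/s lies in the Beaufort 1 band (light air, 0.3–1.5 m/s).

Beaufort force 1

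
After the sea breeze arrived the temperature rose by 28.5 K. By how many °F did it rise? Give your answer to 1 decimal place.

51.3 °F

Converting a difference, only the 9/5 scale factor applies: Δ°F = 28.5 × 1.8 = 51.3 °F.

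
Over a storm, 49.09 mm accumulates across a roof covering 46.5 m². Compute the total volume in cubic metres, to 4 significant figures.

1 mm over 1 m² is 1 L, so volume = 49.09 × 46.5 = 2282.685 L = 2.283 m³.

2.283 cubic metres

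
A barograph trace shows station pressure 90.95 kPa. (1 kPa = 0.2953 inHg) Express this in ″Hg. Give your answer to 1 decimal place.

1 kPa = 0.2953 inHg, so 90.95 × 0.2953 = 26.9 inHg.

26.9 inHg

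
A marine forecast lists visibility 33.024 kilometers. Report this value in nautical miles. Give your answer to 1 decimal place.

17.8 nmi

1 km = 0.539957 nmi, so 33.024 × 0.539957 = 17.8 nmi.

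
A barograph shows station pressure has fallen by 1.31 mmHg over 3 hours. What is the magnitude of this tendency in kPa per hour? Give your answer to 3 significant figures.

1.31 mmHg / 3 h × 0.133322 kPa/mmHg = 0.0582 kPa/h.

0.0582 kPa per hour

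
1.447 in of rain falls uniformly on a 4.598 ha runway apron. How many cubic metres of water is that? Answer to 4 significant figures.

1690 cubic metres

Depth: 1.447 in × 25.4 = 36.7538 mm.
Area: 4.598 ha = 45980 m².
1 mm over 1 m² is 1 L, so volume = 36.7538 × 45980 = 1689939.7 L = 1690 m³.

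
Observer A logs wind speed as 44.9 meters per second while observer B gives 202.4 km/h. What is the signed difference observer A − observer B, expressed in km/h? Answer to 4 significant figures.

-40.76 km/h

observer A: 44.9 m/s = 161.6400 km/h.
Difference: 161.6400 − 202.4000 = -40.76 km/h.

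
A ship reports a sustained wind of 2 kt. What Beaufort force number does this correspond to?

Beaufort force 1

2 kt lies in the Beaufort 1 band (light air, 1–3 kt).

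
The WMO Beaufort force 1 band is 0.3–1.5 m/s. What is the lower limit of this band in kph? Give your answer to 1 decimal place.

0.3–1.5 m/s × 3.6 = 1.1–5.4 km/h.

1.1 km/h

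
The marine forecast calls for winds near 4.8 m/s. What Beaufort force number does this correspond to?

4.8 m/s lies in the Beaufort 3 band (gentle breeze, 3.4–5.4 m/s).

Beaufort force 3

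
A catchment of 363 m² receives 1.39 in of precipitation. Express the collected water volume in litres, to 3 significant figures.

12800 litres

Depth: 1.39 in × 25.4 = 35.306 mm.
1 mm over 1 m² is 1 L, so volume = 35.306 × 363 = 12816.078 L ≈ 12800 L.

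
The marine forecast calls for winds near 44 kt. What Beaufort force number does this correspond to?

44 kt lies in the Beaufort 9 band (strong gale, 41–47 kt).

Beaufort force 9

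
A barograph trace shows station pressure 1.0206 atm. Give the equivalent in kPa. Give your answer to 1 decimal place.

103.4 kPa

1 atm = 101.325 kPa, so 1.0206 × 101.325 = 103.4 kPa.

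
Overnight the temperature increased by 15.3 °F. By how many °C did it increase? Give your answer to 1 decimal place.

8.5 °C

For a temperature change the 32° offset cancels: Δ°C = 15.3 × 0.5556 = 8.5 °C.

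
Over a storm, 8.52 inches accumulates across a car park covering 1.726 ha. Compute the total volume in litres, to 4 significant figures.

3735000 litres

Depth: 8.52 in × 25.4 = 216.408 mm.
Area: 1.726 ha = 17260 m².
1 mm over 1 m² is 1 L, so volume = 216.408 × 17260 = 3735202.1 L ≈ 3735000 L.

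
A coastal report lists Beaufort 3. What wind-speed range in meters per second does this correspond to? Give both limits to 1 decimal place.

Beaufort 3 (gentle breeze) spans 3.4–5.4 m/s.

3.4 to 5.4 m/s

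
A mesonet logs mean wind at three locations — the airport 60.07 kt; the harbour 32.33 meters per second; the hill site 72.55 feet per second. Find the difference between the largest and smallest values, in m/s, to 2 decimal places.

the airport: 60.07 kt = 30.9027 m/s.
the hill site: 72.55 ft/s = 22.1132 m/s.
Spread: 32.3300 − 22.1132 = 10.22 m/s.

10.22 m/s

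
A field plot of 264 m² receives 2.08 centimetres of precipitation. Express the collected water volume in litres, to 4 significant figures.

Depth: 2.08 cm × 10 = 20.8 mm.
1 mm over 1 m² is 1 L, so volume = 20.8 × 264 = 5491.2 L ≈ 5491 L.

5491 litres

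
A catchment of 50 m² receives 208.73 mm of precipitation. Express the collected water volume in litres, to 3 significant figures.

1 mm over 1 m² is 1 L, so volume = 208.73 × 50 = 10436.5 L ≈ 10400 L.

10400 litres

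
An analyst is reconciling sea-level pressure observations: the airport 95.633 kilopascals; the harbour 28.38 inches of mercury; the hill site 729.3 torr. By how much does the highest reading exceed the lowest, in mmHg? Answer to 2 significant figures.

the airport: 95.633 kPa = 717.31 mmHg.
the harbour: 28.38 inHg = 720.85 mmHg.
Spread: 729.30 − 717.31 = 12 mmHg.

12 mmHg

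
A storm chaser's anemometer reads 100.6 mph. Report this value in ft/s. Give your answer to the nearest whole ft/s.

148 ft/s

1 mph = 1.46667 ft/s, so 100.6 × 1.46667 = 148 ft/s.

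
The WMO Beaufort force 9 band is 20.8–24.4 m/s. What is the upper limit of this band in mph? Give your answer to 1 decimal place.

54.6 mph

20.8–24.4 m/s × 2.237 = 46.5–54.6 mph.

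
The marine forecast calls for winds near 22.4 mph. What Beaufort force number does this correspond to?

22.4 mph = 10.0 m/s, which is Beaufort 5 (fresh breeze, 8.0–10.7 m/s).

Beaufort force 5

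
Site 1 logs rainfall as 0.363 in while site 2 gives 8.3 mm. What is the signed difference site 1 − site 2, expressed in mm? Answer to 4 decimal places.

site 1: 0.363 in = 9.220200 mm.
Difference: 9.220200 − 8.300000 = 0.9202 mm.

0.9202 mm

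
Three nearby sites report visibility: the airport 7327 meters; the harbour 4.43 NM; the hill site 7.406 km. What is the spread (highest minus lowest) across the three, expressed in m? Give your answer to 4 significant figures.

877.4 m

the harbour: 4.43 nmi = 8204.360 m.
the hill site: 7.406 km = 7406.000 m.
Spread: 8204.360 − 7327.000 = 877.4 m.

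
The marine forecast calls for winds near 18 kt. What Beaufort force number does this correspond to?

Beaufort force 5

18 kt lies in the Beaufort 5 band (fresh breeze, 17–21 kt).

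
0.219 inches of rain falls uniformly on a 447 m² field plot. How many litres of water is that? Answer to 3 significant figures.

Depth: 0.219 in × 25.4 = 5.5626 mm.
1 mm over 1 m² is 1 L, so volume = 5.5626 × 447 = 2486.4822 L ≈ 2490 L.

2490 litres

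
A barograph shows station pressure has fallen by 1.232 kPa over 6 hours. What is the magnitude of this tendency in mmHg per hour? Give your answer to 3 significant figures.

1.54 mmHg per hour

1.232 kPa / 6 h × 7.50062 mmHg/kPa = 1.54 mmHg/h.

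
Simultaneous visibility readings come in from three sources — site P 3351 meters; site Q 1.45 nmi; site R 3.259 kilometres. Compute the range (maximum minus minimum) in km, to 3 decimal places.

site P: 3351 m = 3.35100 km.
site Q: 1.45 nmi = 2.68540 km.
Spread: 3.35100 − 2.68540 = 0.666 km.

0.666 km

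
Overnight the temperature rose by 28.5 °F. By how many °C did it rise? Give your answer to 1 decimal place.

15.8 °C

Converting a difference, only the 9/5 scale factor applies: Δ°C = 28.5 × 0.5556 = 15.8 °C.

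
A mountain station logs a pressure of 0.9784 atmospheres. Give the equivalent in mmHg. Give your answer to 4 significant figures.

743.6 mmHg

1 atm = 760 mmHg, so 0.9784 × 760 = 743.6 mmHg.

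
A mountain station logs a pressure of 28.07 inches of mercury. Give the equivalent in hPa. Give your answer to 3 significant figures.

1 inHg = 33.8639 hPa, so 28.07 × 33.8639 = 951 hPa.

951 hPa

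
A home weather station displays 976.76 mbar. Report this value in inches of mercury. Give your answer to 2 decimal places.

1 mb = 0.02953 inHg, so 976.76 × 0.02953 = 28.84 inHg.

28.84 inHg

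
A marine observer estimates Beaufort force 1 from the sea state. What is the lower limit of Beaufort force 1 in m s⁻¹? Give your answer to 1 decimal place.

0.3 m/s

Beaufort 1 (light air) spans 0.3–1.5 m/s.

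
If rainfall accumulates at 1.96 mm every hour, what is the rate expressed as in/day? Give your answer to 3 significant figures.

1.96 mm/hour × 0.0393701 in/mm × 24 hour/day = 1.85 in/day.

1.85 in/day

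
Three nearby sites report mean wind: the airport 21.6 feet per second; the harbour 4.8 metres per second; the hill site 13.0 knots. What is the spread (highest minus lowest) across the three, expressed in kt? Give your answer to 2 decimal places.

the airport: 21.6 ft/s = 12.7977 kt.
the harbour: 4.8 m/s = 9.3305 kt.
Spread: 13.0000 − 9.3305 = 3.67 kt.

3.67 kt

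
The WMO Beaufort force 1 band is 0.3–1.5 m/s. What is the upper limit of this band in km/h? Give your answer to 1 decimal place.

0.3–1.5 m/s × 3.6 = 1.1–5.4 km/h.

5.4 km/h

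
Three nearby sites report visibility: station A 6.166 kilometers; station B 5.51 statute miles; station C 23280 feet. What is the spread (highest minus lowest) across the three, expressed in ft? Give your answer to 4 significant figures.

8863 ft

station A: 6.166 km = 20229.66 ft.
station B: 5.51 SM = 29092.80 ft.
Spread: 29092.80 − 20229.66 = 8863 ft.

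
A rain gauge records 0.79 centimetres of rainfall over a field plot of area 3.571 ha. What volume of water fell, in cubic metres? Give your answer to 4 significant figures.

282.1 cubic metres

Depth: 0.79 cm × 10 = 7.9 mm.
Area: 3.571 ha = 35710 m².
1 mm over 1 m² is 1 L, so volume = 7.9 × 35710 = 282109 L = 282.1 m³.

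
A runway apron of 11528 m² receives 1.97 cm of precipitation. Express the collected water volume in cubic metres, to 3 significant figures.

Depth: 1.97 cm × 10 = 19.7 mm.
1 mm over 1 m² is 1 L, so volume = 19.7 × 11528 = 227101.6 L = 227 m³.

227 cubic metres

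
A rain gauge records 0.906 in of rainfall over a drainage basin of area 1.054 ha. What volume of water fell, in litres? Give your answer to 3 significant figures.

243000 litres

Depth: 0.906 in × 25.4 = 23.0124 mm.
Area: 1.054 ha = 10540 m².
1 mm over 1 m² is 1 L, so volume = 23.0124 × 10540 = 242550.7 L ≈ 243000 L.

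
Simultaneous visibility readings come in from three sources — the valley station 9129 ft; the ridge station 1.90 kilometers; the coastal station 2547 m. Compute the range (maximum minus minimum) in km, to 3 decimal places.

the valley station: 9129 ft = 2.78252 km.
the coastal station: 2547 m = 2.54700 km.
Spread: 2.78252 − 1.90000 = 0.883 km.

0.883 km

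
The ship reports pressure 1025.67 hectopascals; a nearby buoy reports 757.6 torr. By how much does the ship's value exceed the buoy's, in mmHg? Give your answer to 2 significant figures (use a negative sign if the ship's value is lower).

the ship: 1025.67 hPa = 769.32 mmHg.
Difference: 769.32 − 757.60 = 12 mmHg.

12 mmHg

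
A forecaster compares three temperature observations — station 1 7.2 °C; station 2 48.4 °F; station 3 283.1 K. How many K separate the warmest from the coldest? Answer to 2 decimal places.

station 2: 48.4 °F = 9.111 °C.
station 3: 283.1 K = 9.950 °C.
Spread: 9.950 − 7.200 = 2.750 °C.

2.75 K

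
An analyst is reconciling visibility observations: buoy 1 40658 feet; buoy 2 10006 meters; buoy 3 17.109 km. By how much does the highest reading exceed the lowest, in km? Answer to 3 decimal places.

buoy 1: 40658 ft = 12.39256 km.
buoy 2: 10006 m = 10.00600 km.
Spread: 17.10900 − 10.00600 = 7.103 km.

7.103 km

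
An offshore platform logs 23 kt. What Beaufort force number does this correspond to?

23 kt lies in the Beaufort 6 band (strong breeze, 22–27 kt).

Beaufort force 6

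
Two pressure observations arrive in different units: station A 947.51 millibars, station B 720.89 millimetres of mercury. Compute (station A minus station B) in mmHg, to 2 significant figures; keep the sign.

-10 mmHg

station A: 947.51 mb = 710.69 mmHg.
Difference: 710.69 − 720.89 = -10 mmHg.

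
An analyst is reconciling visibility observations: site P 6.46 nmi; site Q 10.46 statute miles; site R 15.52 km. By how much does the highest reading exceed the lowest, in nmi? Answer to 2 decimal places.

site Q: 10.46 SM = 9.0895 nmi.
site R: 15.52 km = 8.3801 nmi.
Spread: 9.0895 − 6.4600 = 2.63 nmi.

2.63 nmi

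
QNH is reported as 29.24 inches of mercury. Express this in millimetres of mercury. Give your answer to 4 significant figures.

742.7 mmHg

1 inHg = 25.4 mmHg, so 29.24 × 25.4 = 742.7 mmHg.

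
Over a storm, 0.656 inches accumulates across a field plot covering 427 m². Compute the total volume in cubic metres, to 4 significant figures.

7.115 cubic metres

Depth: 0.656 in × 25.4 = 16.6624 mm.
1 mm over 1 m² is 1 L, so volume = 16.6624 × 427 = 7114.8448 L = 7.115 m³.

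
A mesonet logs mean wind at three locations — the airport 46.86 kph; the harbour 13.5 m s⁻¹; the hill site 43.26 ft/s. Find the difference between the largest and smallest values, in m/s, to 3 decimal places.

0.483 m/s

the airport: 46.86 km/h = 13.01667 m/s.
the hill site: 43.26 ft/s = 13.18565 m/s.
Spread: 13.50000 − 13.01667 = 0.483 m/s.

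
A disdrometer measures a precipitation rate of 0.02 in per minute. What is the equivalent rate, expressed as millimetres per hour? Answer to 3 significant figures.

30.5 mm/hour

0.02 in/minute × 25.4 mm/in × 60 minute/hour = 30.5 mm/hour.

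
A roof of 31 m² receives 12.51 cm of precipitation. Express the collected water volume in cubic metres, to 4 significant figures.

3.878 cubic metres

Depth: 12.51 cm × 10 = 125.1 mm.
1 mm over 1 m² is 1 L, so volume = 125.1 × 31 = 3878.1 L = 3.878 m³.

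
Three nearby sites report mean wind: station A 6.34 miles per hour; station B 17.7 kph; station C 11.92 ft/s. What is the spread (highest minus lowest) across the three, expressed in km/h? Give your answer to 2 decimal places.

station A: 6.34 mph = 10.2032 km/h.
station C: 11.92 ft/s = 13.0796 km/h.
Spread: 17.7000 − 10.2032 = 7.50 km/h.

7.50 km/h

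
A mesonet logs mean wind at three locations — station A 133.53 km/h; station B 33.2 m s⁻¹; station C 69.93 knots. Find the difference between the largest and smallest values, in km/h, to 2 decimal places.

14.01 km/h

station B: 33.2 m/s = 119.5200 km/h.
station C: 69.93 kt = 129.5104 km/h.
Spread: 133.5300 − 119.5200 = 14.01 km/h.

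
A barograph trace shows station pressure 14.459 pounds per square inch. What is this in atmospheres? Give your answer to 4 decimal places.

0.9839 atm

1 psi = 0.068046 atm, so 14.459 × 0.068046 = 0.9839 atm.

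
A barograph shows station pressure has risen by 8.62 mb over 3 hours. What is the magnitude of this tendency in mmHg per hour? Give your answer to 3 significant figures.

2.16 mmHg per hour

8.62 mb / 3 h × 0.750062 mmHg/mb = 2.16 mmHg/h.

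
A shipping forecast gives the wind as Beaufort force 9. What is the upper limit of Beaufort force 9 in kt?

47 kt

Beaufort 9 (strong gale) spans 41–47 knots.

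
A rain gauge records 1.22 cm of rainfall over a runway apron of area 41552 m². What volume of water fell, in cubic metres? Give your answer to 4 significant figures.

506.9 cubic metres

Depth: 1.22 cm × 10 = 12.2 mm.
1 mm over 1 m² is 1 L, so volume = 12.2 × 41552 = 506934.4 L = 506.9 m³.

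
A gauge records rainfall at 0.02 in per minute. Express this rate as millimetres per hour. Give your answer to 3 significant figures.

30.5 mm/hour

0.02 in/minute × 25.4 mm/in × 60 minute/hour = 30.5 mm/hour.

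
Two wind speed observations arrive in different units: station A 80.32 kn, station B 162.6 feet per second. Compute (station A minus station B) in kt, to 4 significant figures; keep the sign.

-16.02 kt

station B: 162.6 ft/s = 96.3379 kt.
Difference: 80.3200 − 96.3379 = -16.02 kt.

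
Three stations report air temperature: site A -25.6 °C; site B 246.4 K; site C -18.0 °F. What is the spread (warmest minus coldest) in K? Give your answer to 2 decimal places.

site B: 246.4 K = -26.750 °C.
site C: -18.0 °F = -27.778 °C.
Spread: (-25.600) − (-27.778) = 2.178 °C.

2.18 K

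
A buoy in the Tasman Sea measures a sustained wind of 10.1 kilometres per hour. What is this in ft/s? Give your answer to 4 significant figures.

1 km/h = 0.911344 ft/s, so 10.1 × 0.911344 = 9.205 ft/s.

9.205 ft/s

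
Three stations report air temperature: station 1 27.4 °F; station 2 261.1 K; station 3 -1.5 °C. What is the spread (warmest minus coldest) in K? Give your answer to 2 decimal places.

station 1: 27.4 °F = -2.556 °C.
station 2: 261.1 K = -12.050 °C.
Spread: (-1.500) − (-12.050) = 10.550 °C.

10.55 K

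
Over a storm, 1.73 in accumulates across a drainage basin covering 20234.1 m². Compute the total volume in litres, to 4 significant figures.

Depth: 1.73 in × 25.4 = 43.942 mm.
1 mm over 1 m² is 1 L, so volume = 43.942 × 20234.1 = 889126.82 L ≈ 889100 L.

889100 litres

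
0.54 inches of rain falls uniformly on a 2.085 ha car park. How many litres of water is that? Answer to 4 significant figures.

Depth: 0.54 in × 25.4 = 13.716 mm.
Area: 2.085 ha = 20850 m².
1 mm over 1 m² is 1 L, so volume = 13.716 × 20850 = 285978.6 L ≈ 286000 L.

286000 litres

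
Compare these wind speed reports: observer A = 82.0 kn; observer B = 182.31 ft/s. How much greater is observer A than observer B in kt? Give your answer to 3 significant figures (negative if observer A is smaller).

-26.0 kt

observer B: 182.31 ft/s = 108.016 kt.
Difference: 82.000 − 108.016 = -26.0 kt.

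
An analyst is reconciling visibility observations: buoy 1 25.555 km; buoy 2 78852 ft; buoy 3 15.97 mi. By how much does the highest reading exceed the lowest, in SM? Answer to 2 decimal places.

buoy 1: 25.555 km = 15.8791 SM.
buoy 2: 78852 ft = 14.9341 SM.
Spread: 15.9700 − 14.9341 = 1.04 SM.

1.04 SM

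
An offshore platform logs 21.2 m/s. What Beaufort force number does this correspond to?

Beaufort force 9

21.2 m/s lies in the Beaufort 9 band (strong gale, 20.8–24.4 m/s).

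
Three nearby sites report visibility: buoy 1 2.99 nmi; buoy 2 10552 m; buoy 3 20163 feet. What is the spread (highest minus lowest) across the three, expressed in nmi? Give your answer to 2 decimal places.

buoy 2: 10552 m = 5.6976 nmi.
buoy 3: 20163 ft = 3.3184 nmi.
Spread: 5.6976 − 2.9900 = 2.71 nmi.

2.71 nmi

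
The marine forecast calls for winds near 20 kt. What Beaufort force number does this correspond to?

20 kt lies in the Beaufort 5 band (fresh breeze, 17–21 kt).

Beaufort force 5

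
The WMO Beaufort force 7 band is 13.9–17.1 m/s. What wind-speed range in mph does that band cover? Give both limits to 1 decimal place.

31.1 to 38.3 mph

13.9–17.1 m/s × 2.237 = 31.1–38.3 mph.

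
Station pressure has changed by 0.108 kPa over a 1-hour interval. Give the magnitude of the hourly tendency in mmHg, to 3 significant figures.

0.108 kPa / 1 h × 7.50062 mmHg/kPa = 0.810 mmHg/h.

0.810 mmHg per hour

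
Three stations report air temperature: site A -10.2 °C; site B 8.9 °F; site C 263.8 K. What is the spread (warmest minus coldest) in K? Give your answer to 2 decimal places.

site B: 8.9 °F = -12.833 °C.
site C: 263.8 K = -9.350 °C.
Spread: (-9.350) − (-12.833) = 3.483 °C.

3.48 K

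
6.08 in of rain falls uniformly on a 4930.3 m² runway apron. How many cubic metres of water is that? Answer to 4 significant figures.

761.4 cubic metres

Depth: 6.08 in × 25.4 = 154.432 mm.
1 mm over 1 m² is 1 L, so volume = 154.432 × 4930.3 = 761396.09 L = 761.4 m³.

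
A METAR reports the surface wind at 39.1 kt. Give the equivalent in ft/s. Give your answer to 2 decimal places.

65.99 ft/s

1 kt = 1.68781 ft/s, so 39.1 × 1.68781 = 65.99 ft/s.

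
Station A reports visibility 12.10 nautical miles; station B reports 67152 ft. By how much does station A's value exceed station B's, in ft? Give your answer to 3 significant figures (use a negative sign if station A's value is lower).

6370 ft

station A: 12.10 nmi = 73521.00 ft.
Difference: 73521.00 − 67152.00 = 6370 ft.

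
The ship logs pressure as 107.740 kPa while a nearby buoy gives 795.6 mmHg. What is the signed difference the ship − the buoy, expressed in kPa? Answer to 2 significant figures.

1.7 kPa

the buoy: 795.6 mmHg = 106.071 kPa.
Difference: 107.740 − 106.071 = 1.7 kPa.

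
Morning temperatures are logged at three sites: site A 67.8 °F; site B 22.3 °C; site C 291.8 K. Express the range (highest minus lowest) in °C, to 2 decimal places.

site A: 67.8 °F = 19.889 °C.
site C: 291.8 K = 18.650 °C.
Spread: 22.300 − 18.650 = 3.650 °C.

3.65 °C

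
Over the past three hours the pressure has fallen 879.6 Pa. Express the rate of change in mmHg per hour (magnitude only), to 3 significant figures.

2.20 mmHg per hour

879.6 Pa / 3 h × 0.00750062 mmHg/Pa = 2.20 mmHg/h.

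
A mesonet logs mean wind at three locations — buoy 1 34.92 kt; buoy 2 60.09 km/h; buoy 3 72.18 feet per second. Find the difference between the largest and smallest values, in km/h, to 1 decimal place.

buoy 1: 34.92 kt = 64.672 km/h.
buoy 3: 72.18 ft/s = 79.202 km/h.
Spread: 79.202 − 60.090 = 19.1 km/h.

19.1 km/h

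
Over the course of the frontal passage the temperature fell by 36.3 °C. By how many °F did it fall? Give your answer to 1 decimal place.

A change of 1 °C equals a change of 1.8 °F: Δ°F = 36.3 × 1.8 = 65.3 °F.

65.3 °F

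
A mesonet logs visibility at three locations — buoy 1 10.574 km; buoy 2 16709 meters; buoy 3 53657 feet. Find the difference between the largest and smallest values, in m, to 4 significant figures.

buoy 1: 10.574 km = 10574.00 m.
buoy 3: 53657 ft = 16354.65 m.
Spread: 16709.00 − 10574.00 = 6135 m.

6135 m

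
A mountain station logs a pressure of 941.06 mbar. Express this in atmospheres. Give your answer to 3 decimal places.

0.929 atm

1 mb = 0.000986923 atm, so 941.06 × 0.000986923 = 0.929 atm.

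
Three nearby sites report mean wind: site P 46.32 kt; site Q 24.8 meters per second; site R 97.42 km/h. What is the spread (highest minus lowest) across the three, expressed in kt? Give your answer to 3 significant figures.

site Q: 24.8 m/s = 48.2073 kt.
site R: 97.42 km/h = 52.6026 kt.
Spread: 52.6026 − 46.3200 = 6.28 kt.

6.28 kt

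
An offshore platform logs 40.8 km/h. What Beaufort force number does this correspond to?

Beaufort force 6

40.8 km/h = 11.3 m/s, which is Beaufort 6 (strong breeze, 10.8–13.8 m/s).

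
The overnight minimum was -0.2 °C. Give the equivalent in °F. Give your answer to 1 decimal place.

°F = °C × 9/5 + 32 = -0.2 × 1.8 + 32 = 31.6 °F.

31.6 °F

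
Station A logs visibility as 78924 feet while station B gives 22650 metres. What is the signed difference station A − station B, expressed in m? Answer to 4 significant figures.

station A: 78924 ft = 24056.04 m.
Difference: 24056.04 − 22650.00 = 1406 m.

1406 m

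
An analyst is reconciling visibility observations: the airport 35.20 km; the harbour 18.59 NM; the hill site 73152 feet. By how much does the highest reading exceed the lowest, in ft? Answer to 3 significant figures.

42300 ft

the airport: 35.20 km = 115485.56 ft.
the harbour: 18.59 nmi = 112954.99 ft.
Spread: 115485.56 − 73152.00 = 42300 ft.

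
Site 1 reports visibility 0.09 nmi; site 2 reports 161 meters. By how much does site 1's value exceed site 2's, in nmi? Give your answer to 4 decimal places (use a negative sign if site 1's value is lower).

0.0031 nmi

site 2: 161 m = 0.086933 nmi.
Difference: 0.090000 − 0.086933 = 0.0031 nmi.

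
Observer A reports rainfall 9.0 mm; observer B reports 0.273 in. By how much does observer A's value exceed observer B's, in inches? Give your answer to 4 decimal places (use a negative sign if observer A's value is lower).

0.0813 in

observer A: 9.0 mm = 0.354331 in.
Difference: 0.354331 − 0.273000 = 0.0813 in.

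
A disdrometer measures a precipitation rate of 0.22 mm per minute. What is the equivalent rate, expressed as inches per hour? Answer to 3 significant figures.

0.520 in/hour

0.22 mm/minute × 0.0393701 in/mm × 60 minute/hour = 0.520 in/hour.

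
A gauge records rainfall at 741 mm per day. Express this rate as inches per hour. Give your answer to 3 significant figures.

1.22 in/hour

741 mm/day × 0.0393701 in/mm × 0.0416667 day/hour = 1.22 in/hour.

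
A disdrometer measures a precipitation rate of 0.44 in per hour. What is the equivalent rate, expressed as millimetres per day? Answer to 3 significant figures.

0.44 in/hour × 25.4 mm/in × 24 hour/day = 268 mm/day.

268 mm/day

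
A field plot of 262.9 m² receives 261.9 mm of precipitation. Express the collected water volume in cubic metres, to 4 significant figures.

1 mm over 1 m² is 1 L, so volume = 261.9 × 262.9 = 68853.51 L = 68.85 m³.

68.85 cubic metres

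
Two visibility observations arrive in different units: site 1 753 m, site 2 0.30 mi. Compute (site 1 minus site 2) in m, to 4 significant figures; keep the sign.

270.2 m

site 2: 0.30 SM = 482.803 m.
Difference: 753.000 − 482.803 = 270.2 m.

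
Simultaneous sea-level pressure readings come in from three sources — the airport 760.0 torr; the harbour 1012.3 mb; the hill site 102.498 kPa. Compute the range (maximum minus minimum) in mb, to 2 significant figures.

13 mb

the airport: 760.0 mmHg = 1013.25 mb.
the hill site: 102.498 kPa = 1024.98 mb.
Spread: 1024.98 − 1012.30 = 13 mb.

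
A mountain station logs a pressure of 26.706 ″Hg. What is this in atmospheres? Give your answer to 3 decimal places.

0.893 atm

1 inHg = 0.0334211 atm, so 26.706 × 0.0334211 = 0.893 atm.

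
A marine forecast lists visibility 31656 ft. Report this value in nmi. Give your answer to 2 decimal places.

1 ft = 0.000164579 nmi, so 31656 × 0.000164579 = 5.21 nmi.

5.21 nmi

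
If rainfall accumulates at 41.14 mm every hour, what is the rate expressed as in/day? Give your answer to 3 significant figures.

41.14 mm/hour × 0.0393701 in/mm × 24 hour/day = 38.9 in/day.

38.9 in/day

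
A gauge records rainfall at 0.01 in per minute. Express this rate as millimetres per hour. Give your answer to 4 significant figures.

15.24 mm/hour

0.01 in/minute × 25.4 mm/in × 60 minute/hour = 15.24 mm/hour.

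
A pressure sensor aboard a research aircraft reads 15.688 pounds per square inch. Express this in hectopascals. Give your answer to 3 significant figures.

1 psi = 68.9476 hPa, so 15.688 × 68.9476 = 1080 hPa.

1080 hPa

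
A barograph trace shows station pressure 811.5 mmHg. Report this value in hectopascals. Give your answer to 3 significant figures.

1080 hPa

1 mmHg = 1.33322 hPa, so 811.5 × 1.33322 = 1080 hPa.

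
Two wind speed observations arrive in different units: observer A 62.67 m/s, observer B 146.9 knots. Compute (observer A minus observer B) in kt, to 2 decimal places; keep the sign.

-25.08 kt

observer A: 62.67 m/s = 121.8207 kt.
Difference: 121.8207 − 146.9000 = -25.08 kt.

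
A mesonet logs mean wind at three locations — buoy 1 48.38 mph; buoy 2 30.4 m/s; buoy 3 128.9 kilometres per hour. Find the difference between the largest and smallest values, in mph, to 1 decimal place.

31.7 mph

buoy 2: 30.4 m/s = 68.003 mph.
buoy 3: 128.9 km/h = 80.095 mph.
Spread: 80.095 − 48.380 = 31.7 mph.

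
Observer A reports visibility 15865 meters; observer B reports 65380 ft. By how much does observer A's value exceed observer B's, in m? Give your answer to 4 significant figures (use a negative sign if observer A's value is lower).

-4063 m

observer B: 65380 ft = 19927.82 m.
Difference: 15865.00 − 19927.82 = -4063 m.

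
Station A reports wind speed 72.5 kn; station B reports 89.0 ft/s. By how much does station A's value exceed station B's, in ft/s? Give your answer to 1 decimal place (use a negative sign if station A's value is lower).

33.4 ft/s

station A: 72.5 kt = 122.366 ft/s.
Difference: 122.366 − 89.000 = 33.4 ft/s.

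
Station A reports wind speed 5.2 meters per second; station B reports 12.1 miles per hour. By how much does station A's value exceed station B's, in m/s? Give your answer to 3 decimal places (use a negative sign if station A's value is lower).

station B: 12.1 mph = 5.40918 m/s.
Difference: 5.20000 − 5.40918 = -0.209 m/s.

-0.209 m/s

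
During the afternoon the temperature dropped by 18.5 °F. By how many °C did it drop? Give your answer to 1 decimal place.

10.3 °C

For a temperature change the 32° offset cancels: Δ°C = 18.5 × 0.5556 = 10.3 °C.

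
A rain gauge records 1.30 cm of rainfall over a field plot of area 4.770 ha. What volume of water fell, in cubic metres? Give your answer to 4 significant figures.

620.1 cubic metres

Depth: 1.30 cm × 10 = 13 mm.
Area: 4.770 ha = 47700 m².
1 mm over 1 m² is 1 L, so volume = 13 × 47700 = 620100 L = 620.1 m³.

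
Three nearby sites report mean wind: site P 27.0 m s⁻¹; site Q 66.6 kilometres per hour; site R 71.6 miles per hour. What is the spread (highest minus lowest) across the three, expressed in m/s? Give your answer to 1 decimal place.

13.5 m/s

site Q: 66.6 km/h = 18.500 m/s.
site R: 71.6 mph = 32.008 m/s.
Spread: 32.008 − 18.500 = 13.5 m/s.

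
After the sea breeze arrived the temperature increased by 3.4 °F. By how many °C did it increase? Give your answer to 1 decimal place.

1.9 °C

A change of 1 °C equals a change of 1.8 °F: Δ°C = 3.4 × 0.5556 = 1.9 °C.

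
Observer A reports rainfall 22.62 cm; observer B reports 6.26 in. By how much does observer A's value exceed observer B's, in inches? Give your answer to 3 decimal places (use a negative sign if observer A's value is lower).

2.646 in

observer A: 22.62 cm = 8.90551 in.
Difference: 8.90551 − 6.26000 = 2.646 in.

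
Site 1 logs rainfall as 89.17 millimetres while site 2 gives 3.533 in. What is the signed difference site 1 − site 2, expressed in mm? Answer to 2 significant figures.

-0.57 mm

site 2: 3.533 in = 89.7382 mm.
Difference: 89.1700 − 89.7382 = -0.57 mm.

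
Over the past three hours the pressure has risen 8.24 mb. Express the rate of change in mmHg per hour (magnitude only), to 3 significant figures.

2.06 mmHg per hour

8.24 mb / 3 h × 0.750062 mmHg/mb = 2.06 mmHg/h.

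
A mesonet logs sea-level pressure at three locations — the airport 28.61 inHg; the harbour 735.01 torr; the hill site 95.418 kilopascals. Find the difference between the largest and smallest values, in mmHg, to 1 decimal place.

the airport: 28.61 inHg = 726.694 mmHg.
the hill site: 95.418 kPa = 715.694 mmHg.
Spread: 735.010 − 715.694 = 19.3 mmHg.

19.3 mmHg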